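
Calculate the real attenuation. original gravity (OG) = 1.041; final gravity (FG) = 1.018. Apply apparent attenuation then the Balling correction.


AA = (OG−FG)/(OG−1)·100;  RA = AA·0.8192
AA = (1.041 − 1.018)/(1.041 − 1)·100 = 56.0976
RA = 56.0976·0.8192

45.9551 %


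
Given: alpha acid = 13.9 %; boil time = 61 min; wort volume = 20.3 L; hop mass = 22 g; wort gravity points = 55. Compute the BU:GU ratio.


U = 1.65·0.000125^(GP/1000)·(1−e^(−0.04t))/4.15;  IBU = (α/100)·m·U·1000/V;  BU:GU = IBU/GP
U = 1.65·0.000125^(55/1000)·(1−e^(−0.04·61))/4.15 = 0.2214
IBU = (13.9/100)·22·0.2214·1000/20.3 = 33.3504
BU:GU = 33.3504/55

0.6064


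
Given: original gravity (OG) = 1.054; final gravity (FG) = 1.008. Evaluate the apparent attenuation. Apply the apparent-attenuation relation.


AA = (OG − FG)/(OG − 1) · 100
AA = (1.054 − 1.008)/(1.054 − 1) · 100

85.1852 %


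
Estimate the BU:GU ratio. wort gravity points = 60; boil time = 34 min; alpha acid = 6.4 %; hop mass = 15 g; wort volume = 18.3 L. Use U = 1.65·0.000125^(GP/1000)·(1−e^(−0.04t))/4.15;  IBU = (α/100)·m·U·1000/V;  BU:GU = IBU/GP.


U = 1.65·0.000125^(60/1000)·(1−e^(−0.04·34))/4.15 = 0.1724
IBU = (6.4/100)·15·0.1724·1000/18.3 = 9.0419
BU:GU = 9.0419/60

0.1507


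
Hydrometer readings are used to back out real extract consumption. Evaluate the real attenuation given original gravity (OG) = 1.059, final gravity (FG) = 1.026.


AA = (OG−FG)/(OG−1)·100;  RA = AA·0.8192
AA = (1.059 − 1.026)/(1.059 − 1)·100 = 55.9322
RA = 55.9322·0.8192

45.8197 %


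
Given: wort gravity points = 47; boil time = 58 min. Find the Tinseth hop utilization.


U = 1.65·0.000125^(GP/1000) · (1 − e^(−0.04·t))/4.15
bigness = 1.65·0.000125^(47/1000) = 1.0815
boil_factor = (1 − e^(−0.04·58))/4.15 = 0.2173
U = 1.0815 · 0.2173

0.2350


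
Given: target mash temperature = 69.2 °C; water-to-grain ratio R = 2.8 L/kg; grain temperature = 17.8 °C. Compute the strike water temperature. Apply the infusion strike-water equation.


T_strike = (0.41/R)·(T_mash − T_grain) + T_mash
T_strike = (0.41/2.8)·(69.2 − 17.8) + 69.2

76.7264 °C


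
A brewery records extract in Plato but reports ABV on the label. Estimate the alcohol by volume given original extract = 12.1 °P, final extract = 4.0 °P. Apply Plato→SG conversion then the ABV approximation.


SG = 259/(259 − P);  ABV = (OG − FG)·131.25
OG = 259/(259 − 12.1) = 1.0490
FG = 259/(259 − 4.0) = 1.0157
ABV = (1.0490 − 1.0157)·131.25

4.3734 % ABV


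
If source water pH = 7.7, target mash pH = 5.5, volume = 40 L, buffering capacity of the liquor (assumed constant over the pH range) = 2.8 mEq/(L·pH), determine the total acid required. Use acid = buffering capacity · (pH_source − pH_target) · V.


acid = 2.8 · (7.7 − 5.5) · 40

246.4000 mEq


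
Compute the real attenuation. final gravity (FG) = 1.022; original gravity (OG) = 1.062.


AA = (OG−FG)/(OG−1)·100;  RA = AA·0.8192
AA = (1.062 − 1.022)/(1.062 − 1)·100 = 64.5161
RA = 64.5161·0.8192

52.8516 %


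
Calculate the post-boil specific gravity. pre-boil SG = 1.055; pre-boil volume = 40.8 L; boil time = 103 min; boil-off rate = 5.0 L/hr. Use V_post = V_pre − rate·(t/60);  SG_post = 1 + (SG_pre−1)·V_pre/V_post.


V_post = 40.8 − 5.0·(103/60) = 32.2167
SG_post = 1 + (1.055 − 1)·40.8/32.2167

1.0697


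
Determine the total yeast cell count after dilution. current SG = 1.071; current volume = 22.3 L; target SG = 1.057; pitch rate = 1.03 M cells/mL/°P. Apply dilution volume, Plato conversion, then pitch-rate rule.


V_w = V·((SG_c−1)/(SG_t−1)−1);  °P = 259 − 259/SG_t;  cells = rate·(V+V_w)·°P
V_w = 22.3·((1.071−1)/(1.057−1)−1) = 5.4772
V_final = 22.3 + 5.4772 = 27.7772
°P = 259 − 259/1.057 = 13.9669
cells = 1.03·27.7772·13.9669

399.5998 billion cells


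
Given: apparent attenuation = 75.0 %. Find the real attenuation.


RA = AA · 0.8192
RA = 75.0 · 0.8192

61.4400 %


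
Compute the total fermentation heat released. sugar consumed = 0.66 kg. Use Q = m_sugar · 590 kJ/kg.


Q = 0.66 · 590

389.4000 kJ


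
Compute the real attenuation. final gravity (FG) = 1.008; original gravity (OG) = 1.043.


AA = (OG−FG)/(OG−1)·100;  RA = AA·0.8192
AA = (1.043 − 1.008)/(1.043 − 1)·100 = 81.3953
RA = 81.3953·0.8192

66.6791 %


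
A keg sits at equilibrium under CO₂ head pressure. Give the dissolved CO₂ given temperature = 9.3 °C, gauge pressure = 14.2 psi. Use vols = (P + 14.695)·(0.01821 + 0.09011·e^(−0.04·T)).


vols = (14.2 + 14.695)·(0.01821 + 0.09011·e^(−0.04·9.3))

2.3211 volumes


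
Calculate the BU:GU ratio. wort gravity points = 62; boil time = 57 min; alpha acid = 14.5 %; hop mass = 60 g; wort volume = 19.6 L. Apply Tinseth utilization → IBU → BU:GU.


U = 1.65·0.000125^(GP/1000)·(1−e^(−0.04t))/4.15;  IBU = (α/100)·m·U·1000/V;  BU:GU = IBU/GP
U = 1.65·0.000125^(62/1000)·(1−e^(−0.04·57))/4.15 = 0.2044
IBU = (14.5/100)·60·0.2044·1000/19.6 = 90.7499
BU:GU = 90.7499/62

1.4637


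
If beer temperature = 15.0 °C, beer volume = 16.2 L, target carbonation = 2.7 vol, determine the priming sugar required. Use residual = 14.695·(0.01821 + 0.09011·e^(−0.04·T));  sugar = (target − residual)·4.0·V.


residual = 14.695·(0.01821 + 0.09011·e^(−0.04·15.0)) = 0.9943
sugar = (2.7 − 0.9943)·4.0·16.2

110.5285 g


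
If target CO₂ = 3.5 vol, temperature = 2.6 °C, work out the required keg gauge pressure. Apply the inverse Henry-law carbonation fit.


psi = vols/(0.01821 + 0.09011·e^(−0.04·T)) − 14.695
psi = 3.5/(0.01821 + 0.09011·e^(−0.04·2.6)) − 14.695

20.5094 psi


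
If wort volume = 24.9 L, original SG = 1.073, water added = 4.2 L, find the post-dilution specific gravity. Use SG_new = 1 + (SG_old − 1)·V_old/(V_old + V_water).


pts = (1.073 − 1)·1000·24.9/(24.9 + 4.2) = 62.4639
SG_new = 1 + 62.4639/1000

1.0625


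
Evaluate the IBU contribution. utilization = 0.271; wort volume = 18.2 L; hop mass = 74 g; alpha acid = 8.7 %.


IBU = (α/100)·mass·U·1000 / V
IBU = (8.7/100)·74·0.271·1000 / 18.2

95.8625 IBU


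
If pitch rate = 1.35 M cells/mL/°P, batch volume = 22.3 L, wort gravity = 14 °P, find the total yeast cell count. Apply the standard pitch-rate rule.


cells (billions) = rate · V_L · °P
cells = 1.35 · 22.3 · 14

421.4700 billion cells


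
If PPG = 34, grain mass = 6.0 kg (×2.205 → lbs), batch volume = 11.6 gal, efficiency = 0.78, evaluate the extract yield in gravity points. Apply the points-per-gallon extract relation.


points = lbs × PPG × eff / vol
lbs = 6.0 × 2.205 = 13.2300
points = 13.2300 × 34 × 0.78 / 11.6

30.2465 points


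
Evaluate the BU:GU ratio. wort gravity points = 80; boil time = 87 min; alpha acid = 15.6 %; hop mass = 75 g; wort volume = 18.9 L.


U = 1.65·0.000125^(GP/1000)·(1−e^(−0.04t))/4.15;  IBU = (α/100)·m·U·1000/V;  BU:GU = IBU/GP
U = 1.65·0.000125^(80/1000)·(1−e^(−0.04·87))/4.15 = 0.1878
IBU = (15.6/100)·75·0.1878·1000/18.9 = 116.2312
BU:GU = 116.2312/80

1.4529


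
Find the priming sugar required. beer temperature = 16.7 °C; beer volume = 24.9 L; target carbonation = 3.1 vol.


residual = 14.695·(0.01821 + 0.09011·e^(−0.04·T));  sugar = (target − residual)·4.0·V
residual = 14.695·(0.01821 + 0.09011·e^(−0.04·16.7)) = 0.9465
sugar = (3.1 − 0.9465)·4.0·24.9

214.4846 g


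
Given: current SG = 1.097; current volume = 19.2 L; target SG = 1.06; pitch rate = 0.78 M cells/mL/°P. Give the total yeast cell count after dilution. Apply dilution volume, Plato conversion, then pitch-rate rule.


V_w = V·((SG_c−1)/(SG_t−1)−1);  °P = 259 − 259/SG_t;  cells = rate·(V+V_w)·°P
V_w = 19.2·((1.097−1)/(1.06−1)−1) = 11.8400
V_final = 19.2 + 11.8400 = 31.0400
°P = 259 − 259/1.06 = 14.6604
cells = 0.78·31.0400·14.6604

354.9453 billion cells


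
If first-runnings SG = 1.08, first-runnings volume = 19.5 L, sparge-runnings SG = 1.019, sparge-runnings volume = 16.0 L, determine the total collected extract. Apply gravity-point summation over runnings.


total = Σ (SG_i − 1)·1000·V_i
first = (1.08 − 1)·1000·19.5 = 1560.0000
sparge = (1.019 − 1)·1000·16.0 = 304.0000
total = 1560.0000 + 304.0000

1864.0000 gravity·L


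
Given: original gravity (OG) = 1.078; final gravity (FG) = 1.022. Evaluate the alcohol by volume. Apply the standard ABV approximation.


ABV = (OG − FG) · 131.25
ABV = (1.078 − 1.022) · 131.25

7.3500 % ABV


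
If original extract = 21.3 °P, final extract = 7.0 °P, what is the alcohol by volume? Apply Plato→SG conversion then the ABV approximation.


SG = 259/(259 − P);  ABV = (OG − FG)·131.25
OG = 259/(259 − 21.3) = 1.0896
FG = 259/(259 − 7.0) = 1.0278
ABV = (1.0896 − 1.0278)·131.25

8.1153 % ABV


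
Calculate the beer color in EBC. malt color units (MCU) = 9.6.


SRM = 1.4922·MCU^0.6859;  EBC = SRM·1.97
SRM = 1.4922·9.6^0.6859 = 7.0399
EBC = 7.0399·1.97

13.8686 EBC


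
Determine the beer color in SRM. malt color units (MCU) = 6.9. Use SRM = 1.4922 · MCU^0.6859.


SRM = 1.4922 · 6.9^0.6859

5.6130 SRM


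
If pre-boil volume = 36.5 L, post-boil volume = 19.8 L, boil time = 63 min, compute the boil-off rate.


rate = (V_pre − V_post) / (t_min/60)
rate = (36.5 − 19.8) / (63/60)

15.9048 L/hr


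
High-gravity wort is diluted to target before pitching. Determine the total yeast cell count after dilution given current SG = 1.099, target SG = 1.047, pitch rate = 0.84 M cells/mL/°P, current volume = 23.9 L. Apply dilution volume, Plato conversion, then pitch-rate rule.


V_w = V·((SG_c−1)/(SG_t−1)−1);  °P = 259 − 259/SG_t;  cells = rate·(V+V_w)·°P
V_w = 23.9·((1.099−1)/(1.047−1)−1) = 26.4426
V_final = 23.9 + 26.4426 = 50.3426
°P = 259 − 259/1.047 = 11.6266
cells = 0.84·50.3426·11.6266

491.6607 billion cells


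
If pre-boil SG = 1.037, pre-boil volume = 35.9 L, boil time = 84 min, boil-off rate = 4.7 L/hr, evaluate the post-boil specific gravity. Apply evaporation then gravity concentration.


V_post = V_pre − rate·(t/60);  SG_post = 1 + (SG_pre−1)·V_pre/V_post
V_post = 35.9 − 4.7·(84/60) = 29.3200
SG_post = 1 + (1.037 − 1)·35.9/29.3200

1.0453


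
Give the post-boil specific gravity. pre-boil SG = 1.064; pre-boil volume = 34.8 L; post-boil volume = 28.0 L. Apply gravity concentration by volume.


SG_post = 1 + (SG_pre − 1)·V_pre/V_post
pts_pre = (1.064 − 1)·1000 = 64.0000
pts_post = 64.0000·34.8/28.0 = 79.5429
SG_post = 1 + 79.5429/1000

1.0795


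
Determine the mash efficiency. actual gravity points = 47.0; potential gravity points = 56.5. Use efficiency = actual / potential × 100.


efficiency = 47.0 / 56.5 × 100

83.1858 %


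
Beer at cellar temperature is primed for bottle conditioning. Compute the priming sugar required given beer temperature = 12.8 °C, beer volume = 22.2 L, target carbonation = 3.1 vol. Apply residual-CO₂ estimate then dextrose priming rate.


residual = 14.695·(0.01821 + 0.09011·e^(−0.04·T));  sugar = (target − residual)·4.0·V
residual = 14.695·(0.01821 + 0.09011·e^(−0.04·12.8)) = 1.0612
sugar = (3.1 − 1.0612)·4.0·22.2

181.0487 g


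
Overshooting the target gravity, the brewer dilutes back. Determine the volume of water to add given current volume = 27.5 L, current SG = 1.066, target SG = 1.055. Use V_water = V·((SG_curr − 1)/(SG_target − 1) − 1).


V_water = 27.5·((1.066 − 1)/(1.055 − 1) − 1)

5.5000 L


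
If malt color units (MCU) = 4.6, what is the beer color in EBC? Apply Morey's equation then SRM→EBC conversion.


SRM = 1.4922·MCU^0.6859;  EBC = SRM·1.97
SRM = 1.4922·4.6^0.6859 = 4.2502
EBC = 4.2502·1.97

8.3730 EBC


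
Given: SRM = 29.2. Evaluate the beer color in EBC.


EBC = SRM · 1.97
EBC = 29.2 · 1.97

57.5240 EBC


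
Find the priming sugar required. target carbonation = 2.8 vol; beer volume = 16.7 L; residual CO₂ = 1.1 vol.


sugar = (target − residual)·4.0·V
sugar = (2.8 − 1.1)·4.0·16.7

113.5600 g


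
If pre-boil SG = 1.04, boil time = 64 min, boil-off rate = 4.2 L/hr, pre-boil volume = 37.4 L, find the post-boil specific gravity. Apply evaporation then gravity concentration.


V_post = V_pre − rate·(t/60);  SG_post = 1 + (SG_pre−1)·V_pre/V_post
V_post = 37.4 − 4.2·(64/60) = 32.9200
SG_post = 1 + (1.04 − 1)·37.4/32.9200

1.0454


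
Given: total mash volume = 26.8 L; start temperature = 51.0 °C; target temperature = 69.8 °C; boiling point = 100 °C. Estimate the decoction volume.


V_dec = V_total·(T_target − T_start)/(T_boil − T_start)
V_dec = 26.8·(69.8 − 51.0)/(100 − 51.0)

10.2824 L


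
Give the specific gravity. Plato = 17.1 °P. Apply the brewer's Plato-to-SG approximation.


SG = 259/(259 − P)
SG = 259/(259 − 17.1)

1.0707


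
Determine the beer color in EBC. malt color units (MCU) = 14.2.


SRM = 1.4922·MCU^0.6859;  EBC = SRM·1.97
SRM = 1.4922·14.2^0.6859 = 9.2083
EBC = 9.2083·1.97

18.1404 EBC


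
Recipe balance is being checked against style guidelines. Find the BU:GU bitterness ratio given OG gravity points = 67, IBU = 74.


BU:GU = IBU / OG_points
BU:GU = 74 / 67

1.1045


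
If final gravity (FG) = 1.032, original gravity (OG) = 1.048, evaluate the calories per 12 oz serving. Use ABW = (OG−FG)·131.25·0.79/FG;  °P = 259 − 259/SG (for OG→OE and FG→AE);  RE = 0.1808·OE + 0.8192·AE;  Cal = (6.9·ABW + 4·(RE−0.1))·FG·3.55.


ABW = (1.048 − 1.032)·131.25·0.79/1.032 = 1.6076
OE = 259 − 259/1.048 = 11.8626 °P
AE = 259 − 259/1.032 = 8.0310 °P
RE = 0.1808·11.8626 + 0.8192·8.0310 = 8.7238 °P
Cal = (6.9·1.6076 + 4·(8.7238−0.1))·1.032·3.55

167.0132 kcal


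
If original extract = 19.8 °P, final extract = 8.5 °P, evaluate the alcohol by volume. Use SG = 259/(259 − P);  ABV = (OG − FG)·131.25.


OG = 259/(259 − 19.8) = 1.0828
FG = 259/(259 − 8.5) = 1.0339
ABV = (1.0828 − 1.0339)·131.25

6.4107 % ABV


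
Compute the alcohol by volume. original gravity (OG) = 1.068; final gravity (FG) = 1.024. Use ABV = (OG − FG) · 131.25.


ABV = (1.068 − 1.024) · 131.25

5.7750 % ABV


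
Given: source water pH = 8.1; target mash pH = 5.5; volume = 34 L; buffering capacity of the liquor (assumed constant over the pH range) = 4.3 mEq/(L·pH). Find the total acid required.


acid = buffering capacity · (pH_source − pH_target) · V
acid = 4.3 · (8.1 − 5.5) · 34

380.1200 mEq


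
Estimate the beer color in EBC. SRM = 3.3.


EBC = SRM · 1.97
EBC = 3.3 · 1.97

6.5010 EBC


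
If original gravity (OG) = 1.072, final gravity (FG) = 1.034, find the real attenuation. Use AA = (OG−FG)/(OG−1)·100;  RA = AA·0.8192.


AA = (1.072 − 1.034)/(1.072 − 1)·100 = 52.7778
RA = 52.7778·0.8192

43.2356 %


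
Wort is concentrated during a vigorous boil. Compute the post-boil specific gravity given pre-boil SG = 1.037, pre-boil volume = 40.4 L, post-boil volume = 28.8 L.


SG_post = 1 + (SG_pre − 1)·V_pre/V_post
pts_pre = (1.037 − 1)·1000 = 37.0000
pts_post = 37.0000·40.4/28.8 = 51.9028
SG_post = 1 + 51.9028/1000

1.0519


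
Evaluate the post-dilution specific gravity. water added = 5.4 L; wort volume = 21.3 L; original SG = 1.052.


SG_new = 1 + (SG_old − 1)·V_old/(V_old + V_water)
pts = (1.052 − 1)·1000·21.3/(21.3 + 5.4) = 41.4831
SG_new = 1 + 41.4831/1000

1.0415


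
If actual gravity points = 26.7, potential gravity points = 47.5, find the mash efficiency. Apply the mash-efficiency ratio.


efficiency = actual / potential × 100
efficiency = 26.7 / 47.5 × 100

56.2105 %


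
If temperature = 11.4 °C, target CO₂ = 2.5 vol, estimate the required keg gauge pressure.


psi = vols/(0.01821 + 0.09011·e^(−0.04·T)) − 14.695
psi = 2.5/(0.01821 + 0.09011·e^(−0.04·11.4)) − 14.695

18.4954 psi


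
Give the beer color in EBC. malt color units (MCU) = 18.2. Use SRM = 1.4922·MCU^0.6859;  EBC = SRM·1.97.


SRM = 1.4922·18.2^0.6859 = 10.9172
EBC = 10.9172·1.97

21.5068 EBC


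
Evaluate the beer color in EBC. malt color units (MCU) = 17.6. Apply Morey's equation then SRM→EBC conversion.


SRM = 1.4922·MCU^0.6859;  EBC = SRM·1.97
SRM = 1.4922·17.6^0.6859 = 10.6690
EBC = 10.6690·1.97

21.0180 EBC


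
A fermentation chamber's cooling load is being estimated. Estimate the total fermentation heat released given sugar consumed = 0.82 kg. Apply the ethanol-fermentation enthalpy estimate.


Q = m_sugar · 590 kJ/kg
Q = 0.82 · 590

483.8000 kJ


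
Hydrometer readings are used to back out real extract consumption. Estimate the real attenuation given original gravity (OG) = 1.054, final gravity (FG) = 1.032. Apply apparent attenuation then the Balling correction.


AA = (OG−FG)/(OG−1)·100;  RA = AA·0.8192
AA = (1.054 − 1.032)/(1.054 − 1)·100 = 40.7407
RA = 40.7407·0.8192

33.3748 %


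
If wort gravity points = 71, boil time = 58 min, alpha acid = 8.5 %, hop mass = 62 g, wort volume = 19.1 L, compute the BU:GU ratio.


U = 1.65·0.000125^(GP/1000)·(1−e^(−0.04t))/4.15;  IBU = (α/100)·m·U·1000/V;  BU:GU = IBU/GP
U = 1.65·0.000125^(71/1000)·(1−e^(−0.04·58))/4.15 = 0.1894
IBU = (8.5/100)·62·0.1894·1000/19.1 = 52.2599
BU:GU = 52.2599/71

0.7361


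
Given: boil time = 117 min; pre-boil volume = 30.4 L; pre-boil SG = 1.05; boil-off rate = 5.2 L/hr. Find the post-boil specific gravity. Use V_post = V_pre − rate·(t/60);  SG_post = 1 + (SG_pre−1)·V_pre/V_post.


V_post = 30.4 − 5.2·(117/60) = 20.2600
SG_post = 1 + (1.05 − 1)·30.4/20.2600

1.0750


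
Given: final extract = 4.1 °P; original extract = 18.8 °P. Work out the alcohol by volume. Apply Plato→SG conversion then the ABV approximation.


SG = 259/(259 − P);  ABV = (OG − FG)·131.25
OG = 259/(259 − 18.8) = 1.0783
FG = 259/(259 − 4.1) = 1.0161
ABV = (1.0783 − 1.0161)·131.25

8.1616 % ABV


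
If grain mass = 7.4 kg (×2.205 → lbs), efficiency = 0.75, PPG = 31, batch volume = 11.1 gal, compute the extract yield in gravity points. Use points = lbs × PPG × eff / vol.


lbs = 7.4 × 2.205 = 16.3170
points = 16.3170 × 31 × 0.75 / 11.1

34.1775 points


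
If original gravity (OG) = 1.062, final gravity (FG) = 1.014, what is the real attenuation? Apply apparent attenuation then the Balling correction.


AA = (OG−FG)/(OG−1)·100;  RA = AA·0.8192
AA = (1.062 − 1.014)/(1.062 − 1)·100 = 77.4194
RA = 77.4194·0.8192

63.4219 %


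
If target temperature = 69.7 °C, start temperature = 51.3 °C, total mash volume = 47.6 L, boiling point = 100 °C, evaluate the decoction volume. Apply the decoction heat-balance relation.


V_dec = V_total·(T_target − T_start)/(T_boil − T_start)
V_dec = 47.6·(69.7 − 51.3)/(100 − 51.3)

17.9844 L


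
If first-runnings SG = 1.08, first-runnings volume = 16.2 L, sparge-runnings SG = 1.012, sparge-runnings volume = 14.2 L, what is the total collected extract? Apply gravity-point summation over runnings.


total = Σ (SG_i − 1)·1000·V_i
first = (1.08 − 1)·1000·16.2 = 1296.0000
sparge = (1.012 − 1)·1000·14.2 = 170.4000
total = 1296.0000 + 170.4000

1466.4000 gravity·L


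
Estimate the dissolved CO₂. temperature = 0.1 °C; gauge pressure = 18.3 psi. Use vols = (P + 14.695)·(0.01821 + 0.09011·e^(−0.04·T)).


vols = (18.3 + 14.695)·(0.01821 + 0.09011·e^(−0.04·0.1))

3.5621 volumes


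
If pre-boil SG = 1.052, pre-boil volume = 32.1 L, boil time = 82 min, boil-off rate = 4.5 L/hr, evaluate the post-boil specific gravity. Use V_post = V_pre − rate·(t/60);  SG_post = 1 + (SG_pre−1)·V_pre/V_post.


V_post = 32.1 − 4.5·(82/60) = 25.9500
SG_post = 1 + (1.052 − 1)·32.1/25.9500

1.0643


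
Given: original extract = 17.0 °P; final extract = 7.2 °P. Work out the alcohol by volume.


SG = 259/(259 − P);  ABV = (OG − FG)·131.25
OG = 259/(259 − 17.0) = 1.0702
FG = 259/(259 − 7.2) = 1.0286
ABV = (1.0702 − 1.0286)·131.25

5.4671 % ABV


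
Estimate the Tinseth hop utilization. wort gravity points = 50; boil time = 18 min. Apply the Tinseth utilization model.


U = 1.65·0.000125^(GP/1000) · (1 − e^(−0.04·t))/4.15
bigness = 1.65·0.000125^(50/1000) = 1.0528
boil_factor = (1 − e^(−0.04·18))/4.15 = 0.1237
U = 1.0528 · 0.1237

0.1302


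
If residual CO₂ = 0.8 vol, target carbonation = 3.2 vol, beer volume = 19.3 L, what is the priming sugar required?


sugar = (target − residual)·4.0·V
sugar = (3.2 − 0.8)·4.0·19.3

185.2800 g


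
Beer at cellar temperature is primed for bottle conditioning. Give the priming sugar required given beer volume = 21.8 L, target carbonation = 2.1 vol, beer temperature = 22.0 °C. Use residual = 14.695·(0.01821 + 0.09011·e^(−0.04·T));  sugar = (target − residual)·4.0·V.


residual = 14.695·(0.01821 + 0.09011·e^(−0.04·22.0)) = 0.8168
sugar = (2.1 − 0.8168)·4.0·21.8

111.8918 g


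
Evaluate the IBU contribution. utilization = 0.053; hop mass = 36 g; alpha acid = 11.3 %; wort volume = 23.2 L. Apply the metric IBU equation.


IBU = (α/100)·mass·U·1000 / V
IBU = (11.3/100)·36·0.053·1000 / 23.2

9.2933 IBU


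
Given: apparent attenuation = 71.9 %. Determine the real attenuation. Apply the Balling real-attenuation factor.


RA = AA · 0.8192
RA = 71.9 · 0.8192

58.9005 %


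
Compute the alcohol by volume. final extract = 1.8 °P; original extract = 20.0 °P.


SG = 259/(259 − P);  ABV = (OG − FG)·131.25
OG = 259/(259 − 20.0) = 1.0837
FG = 259/(259 − 1.8) = 1.0070
ABV = (1.0837 − 1.0070)·131.25

10.0647 % ABV


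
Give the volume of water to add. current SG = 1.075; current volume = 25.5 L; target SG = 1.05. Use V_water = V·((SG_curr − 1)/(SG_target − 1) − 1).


V_water = 25.5·((1.075 − 1)/(1.05 − 1) − 1)

12.7500 L


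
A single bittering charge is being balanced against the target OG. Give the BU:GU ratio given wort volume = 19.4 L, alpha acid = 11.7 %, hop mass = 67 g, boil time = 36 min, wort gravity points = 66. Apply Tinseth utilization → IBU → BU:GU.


U = 1.65·0.000125^(GP/1000)·(1−e^(−0.04t))/4.15;  IBU = (α/100)·m·U·1000/V;  BU:GU = IBU/GP
U = 1.65·0.000125^(66/1000)·(1−e^(−0.04·36))/4.15 = 0.1676
IBU = (11.7/100)·67·0.1676·1000/19.4 = 67.7418
BU:GU = 67.7418/66

1.0264


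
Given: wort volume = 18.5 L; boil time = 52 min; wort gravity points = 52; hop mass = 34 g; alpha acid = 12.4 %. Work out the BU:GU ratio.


U = 1.65·0.000125^(GP/1000)·(1−e^(−0.04t))/4.15;  IBU = (α/100)·m·U·1000/V;  BU:GU = IBU/GP
U = 1.65·0.000125^(52/1000)·(1−e^(−0.04·52))/4.15 = 0.2180
IBU = (12.4/100)·34·0.2180·1000/18.5 = 49.6875
BU:GU = 49.6875/52

0.9555


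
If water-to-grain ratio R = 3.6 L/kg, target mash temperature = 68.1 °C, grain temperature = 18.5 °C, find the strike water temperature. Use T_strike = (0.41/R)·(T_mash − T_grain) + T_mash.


T_strike = (0.41/3.6)·(68.1 − 18.5) + 68.1

73.7489 °C


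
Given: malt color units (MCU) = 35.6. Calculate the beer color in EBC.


SRM = 1.4922·MCU^0.6859;  EBC = SRM·1.97
SRM = 1.4922·35.6^0.6859 = 17.2968
EBC = 17.2968·1.97

34.0748 EBC


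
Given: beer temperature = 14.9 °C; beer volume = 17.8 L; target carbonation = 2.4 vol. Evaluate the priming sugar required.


residual = 14.695·(0.01821 + 0.09011·e^(−0.04·T));  sugar = (target − residual)·4.0·V
residual = 14.695·(0.01821 + 0.09011·e^(−0.04·14.9)) = 0.9972
sugar = (2.4 − 0.9972)·4.0·17.8

99.8775 g


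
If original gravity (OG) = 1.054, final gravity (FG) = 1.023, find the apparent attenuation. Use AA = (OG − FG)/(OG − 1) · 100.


AA = (1.054 − 1.023)/(1.054 − 1) · 100

57.4074 %


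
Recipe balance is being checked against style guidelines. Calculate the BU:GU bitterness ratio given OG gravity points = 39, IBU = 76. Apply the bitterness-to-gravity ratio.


BU:GU = IBU / OG_points
BU:GU = 76 / 39

1.9487


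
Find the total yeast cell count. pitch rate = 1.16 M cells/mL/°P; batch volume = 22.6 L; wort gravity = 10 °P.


cells (billions) = rate · V_L · °P
cells = 1.16 · 22.6 · 10

262.1600 billion cells


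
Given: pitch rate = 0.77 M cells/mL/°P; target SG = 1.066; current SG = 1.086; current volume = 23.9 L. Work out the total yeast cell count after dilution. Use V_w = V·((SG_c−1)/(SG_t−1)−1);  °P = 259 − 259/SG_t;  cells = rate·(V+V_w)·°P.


V_w = 23.9·((1.086−1)/(1.066−1)−1) = 7.2424
V_final = 23.9 + 7.2424 = 31.1424
°P = 259 − 259/1.066 = 16.0356
cells = 0.77·31.1424·16.0356

384.5295 billion cells


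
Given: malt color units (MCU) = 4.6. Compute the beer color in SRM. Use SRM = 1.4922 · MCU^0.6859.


SRM = 1.4922 · 4.6^0.6859

4.2502 SRM


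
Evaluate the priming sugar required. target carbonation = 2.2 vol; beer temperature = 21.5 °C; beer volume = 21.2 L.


residual = 14.695·(0.01821 + 0.09011·e^(−0.04·T));  sugar = (target − residual)·4.0·V
residual = 14.695·(0.01821 + 0.09011·e^(−0.04·21.5)) = 0.8279
sugar = (2.2 − 0.8279)·4.0·21.2

116.3513 g


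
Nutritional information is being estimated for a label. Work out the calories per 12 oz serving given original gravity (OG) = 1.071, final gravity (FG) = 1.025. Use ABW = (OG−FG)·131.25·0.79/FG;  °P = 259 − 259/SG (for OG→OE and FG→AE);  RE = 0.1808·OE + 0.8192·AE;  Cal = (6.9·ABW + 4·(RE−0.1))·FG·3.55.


ABW = (1.071 − 1.025)·131.25·0.79/1.025 = 4.6533
OE = 259 − 259/1.071 = 17.1699 °P
AE = 259 − 259/1.025 = 6.3171 °P
RE = 0.1808·17.1699 + 0.8192·6.3171 = 8.2793 °P
Cal = (6.9·4.6533 + 4·(8.2793−0.1))·1.025·3.55

235.8812 kcal


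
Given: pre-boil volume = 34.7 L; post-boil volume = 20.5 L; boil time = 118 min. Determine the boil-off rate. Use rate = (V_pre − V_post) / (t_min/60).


rate = (34.7 − 20.5) / (118/60)

7.2203 L/hr


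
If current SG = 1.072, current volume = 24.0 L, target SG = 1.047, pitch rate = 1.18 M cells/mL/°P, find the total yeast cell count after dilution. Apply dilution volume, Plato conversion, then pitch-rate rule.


V_w = V·((SG_c−1)/(SG_t−1)−1);  °P = 259 − 259/SG_t;  cells = rate·(V+V_w)·°P
V_w = 24.0·((1.072−1)/(1.047−1)−1) = 12.7660
V_final = 24.0 + 12.7660 = 36.7660
°P = 259 − 259/1.047 = 11.6266
cells = 1.18·36.7660·11.6266

504.4044 billion cells


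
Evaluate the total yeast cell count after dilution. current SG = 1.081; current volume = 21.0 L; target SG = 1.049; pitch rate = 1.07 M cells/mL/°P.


V_w = V·((SG_c−1)/(SG_t−1)−1);  °P = 259 − 259/SG_t;  cells = rate·(V+V_w)·°P
V_w = 21.0·((1.081−1)/(1.049−1)−1) = 13.7143
V_final = 21.0 + 13.7143 = 34.7143
°P = 259 − 259/1.049 = 12.0982
cells = 1.07·34.7143·12.0982

449.3786 billion cells


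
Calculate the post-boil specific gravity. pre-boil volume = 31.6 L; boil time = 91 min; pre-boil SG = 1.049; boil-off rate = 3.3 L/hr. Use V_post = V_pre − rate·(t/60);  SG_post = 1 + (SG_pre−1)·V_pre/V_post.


V_post = 31.6 − 3.3·(91/60) = 26.5950
SG_post = 1 + (1.049 − 1)·31.6/26.5950

1.0582


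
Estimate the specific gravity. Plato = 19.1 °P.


SG = 259/(259 − P)
SG = 259/(259 − 19.1)

1.0796


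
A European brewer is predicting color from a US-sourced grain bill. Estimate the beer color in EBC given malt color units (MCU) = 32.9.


SRM = 1.4922·MCU^0.6859;  EBC = SRM·1.97
SRM = 1.4922·32.9^0.6859 = 16.3860
EBC = 16.3860·1.97

32.2803 EBC


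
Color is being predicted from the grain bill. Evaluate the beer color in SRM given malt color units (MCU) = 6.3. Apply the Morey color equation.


SRM = 1.4922 · MCU^0.6859
SRM = 1.4922 · 6.3^0.6859

5.2734 SRM


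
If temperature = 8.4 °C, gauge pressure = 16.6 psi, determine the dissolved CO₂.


vols = (P + 14.695)·(0.01821 + 0.09011·e^(−0.04·T))
vols = (16.6 + 14.695)·(0.01821 + 0.09011·e^(−0.04·8.4))

2.5851 volumes


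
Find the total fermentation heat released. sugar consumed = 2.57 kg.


Q = m_sugar · 590 kJ/kg
Q = 2.57 · 590

1516.3000 kJ


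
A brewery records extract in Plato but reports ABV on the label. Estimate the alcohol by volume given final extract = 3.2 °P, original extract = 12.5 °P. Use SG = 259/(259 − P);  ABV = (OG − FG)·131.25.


OG = 259/(259 − 12.5) = 1.0507
FG = 259/(259 − 3.2) = 1.0125
ABV = (1.0507 − 1.0125)·131.25

5.0138 % ABV


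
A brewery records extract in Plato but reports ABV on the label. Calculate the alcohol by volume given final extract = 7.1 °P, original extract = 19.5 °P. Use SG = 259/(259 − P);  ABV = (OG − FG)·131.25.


OG = 259/(259 − 19.5) = 1.0814
FG = 259/(259 − 7.1) = 1.0282
ABV = (1.0814 − 1.0282)·131.25

6.9869 % ABV


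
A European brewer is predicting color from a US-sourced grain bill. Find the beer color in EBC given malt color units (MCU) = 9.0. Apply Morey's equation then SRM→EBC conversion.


SRM = 1.4922·MCU^0.6859;  EBC = SRM·1.97
SRM = 1.4922·9.0^0.6859 = 6.7351
EBC = 6.7351·1.97

13.2681 EBC


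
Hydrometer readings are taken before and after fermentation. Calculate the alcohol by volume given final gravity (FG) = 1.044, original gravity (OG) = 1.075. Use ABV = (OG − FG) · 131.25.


ABV = (1.075 − 1.044) · 131.25

4.0687 % ABV


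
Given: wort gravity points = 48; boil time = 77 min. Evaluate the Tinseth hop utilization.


U = 1.65·0.000125^(GP/1000) · (1 − e^(−0.04·t))/4.15
bigness = 1.65·0.000125^(48/1000) = 1.0719
boil_factor = (1 − e^(−0.04·77))/4.15 = 0.2299
U = 1.0719 · 0.2299

0.2464


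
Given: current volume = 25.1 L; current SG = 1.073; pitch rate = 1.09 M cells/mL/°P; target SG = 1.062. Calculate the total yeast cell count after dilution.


V_w = V·((SG_c−1)/(SG_t−1)−1);  °P = 259 − 259/SG_t;  cells = rate·(V+V_w)·°P
V_w = 25.1·((1.073−1)/(1.062−1)−1) = 4.4532
V_final = 25.1 + 4.4532 = 29.5532
°P = 259 − 259/1.062 = 15.1205
cells = 1.09·29.5532·15.1205

487.0778 billion cells


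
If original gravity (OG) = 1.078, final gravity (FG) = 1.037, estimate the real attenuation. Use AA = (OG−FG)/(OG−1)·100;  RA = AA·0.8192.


AA = (1.078 − 1.037)/(1.078 − 1)·100 = 52.5641
RA = 52.5641·0.8192

43.0605 %


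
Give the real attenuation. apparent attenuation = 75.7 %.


RA = AA · 0.8192
RA = 75.7 · 0.8192

62.0134 %


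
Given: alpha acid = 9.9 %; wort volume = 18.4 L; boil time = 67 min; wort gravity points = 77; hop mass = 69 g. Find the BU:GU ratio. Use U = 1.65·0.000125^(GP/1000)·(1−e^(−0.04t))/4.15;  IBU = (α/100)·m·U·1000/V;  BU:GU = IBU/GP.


U = 1.65·0.000125^(77/1000)·(1−e^(−0.04·67))/4.15 = 0.1854
IBU = (9.9/100)·69·0.1854·1000/18.4 = 68.8205
BU:GU = 68.8205/77

0.8938


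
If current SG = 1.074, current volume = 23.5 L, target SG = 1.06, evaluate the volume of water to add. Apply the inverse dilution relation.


V_water = V·((SG_curr − 1)/(SG_target − 1) − 1)
V_water = 23.5·((1.074 − 1)/(1.06 − 1) − 1)

5.4833 L


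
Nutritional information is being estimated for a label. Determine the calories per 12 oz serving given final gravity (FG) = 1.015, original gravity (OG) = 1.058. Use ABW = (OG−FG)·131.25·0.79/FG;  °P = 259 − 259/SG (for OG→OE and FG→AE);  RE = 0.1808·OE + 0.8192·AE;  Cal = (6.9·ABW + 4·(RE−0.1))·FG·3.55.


ABW = (1.058 − 1.015)·131.25·0.79/1.015 = 4.3927
OE = 259 − 259/1.058 = 14.1985 °P
AE = 259 − 259/1.015 = 3.8276 °P
RE = 0.1808·14.1985 + 0.8192·3.8276 = 5.7026 °P
Cal = (6.9·4.3927 + 4·(5.7026−0.1))·1.015·3.55

189.9634 kcal


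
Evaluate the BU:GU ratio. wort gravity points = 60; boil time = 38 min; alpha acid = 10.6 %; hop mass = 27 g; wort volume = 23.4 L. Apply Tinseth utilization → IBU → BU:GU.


U = 1.65·0.000125^(GP/1000)·(1−e^(−0.04t))/4.15;  IBU = (α/100)·m·U·1000/V;  BU:GU = IBU/GP
U = 1.65·0.000125^(60/1000)·(1−e^(−0.04·38))/4.15 = 0.1812
IBU = (10.6/100)·27·0.1812·1000/23.4 = 22.1572
BU:GU = 22.1572/60

0.3693


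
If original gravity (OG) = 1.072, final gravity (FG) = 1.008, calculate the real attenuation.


AA = (OG−FG)/(OG−1)·100;  RA = AA·0.8192
AA = (1.072 − 1.008)/(1.072 − 1)·100 = 88.8889
RA = 88.8889·0.8192

72.8178 %


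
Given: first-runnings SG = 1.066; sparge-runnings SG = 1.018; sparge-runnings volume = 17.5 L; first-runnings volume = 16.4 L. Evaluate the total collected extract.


total = Σ (SG_i − 1)·1000·V_i
first = (1.066 − 1)·1000·16.4 = 1082.4000
sparge = (1.018 − 1)·1000·17.5 = 315.0000
total = 1082.4000 + 315.0000

1397.4000 gravity·L


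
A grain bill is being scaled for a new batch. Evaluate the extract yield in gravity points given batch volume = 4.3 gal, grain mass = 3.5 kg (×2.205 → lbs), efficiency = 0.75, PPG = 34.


points = lbs × PPG × eff / vol
lbs = 3.5 × 2.205 = 7.7175
points = 7.7175 × 34 × 0.75 / 4.3

45.7666 points


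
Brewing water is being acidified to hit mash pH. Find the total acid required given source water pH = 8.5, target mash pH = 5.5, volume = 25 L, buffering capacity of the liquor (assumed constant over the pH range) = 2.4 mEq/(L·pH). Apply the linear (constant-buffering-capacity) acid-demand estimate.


acid = buffering capacity · (pH_source − pH_target) · V
acid = 2.4 · (8.5 − 5.5) · 25

180.0000 mEq


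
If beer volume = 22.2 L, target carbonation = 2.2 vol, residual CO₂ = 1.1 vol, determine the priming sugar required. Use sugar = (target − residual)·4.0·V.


sugar = (2.2 − 1.1)·4.0·22.2

97.6800 g


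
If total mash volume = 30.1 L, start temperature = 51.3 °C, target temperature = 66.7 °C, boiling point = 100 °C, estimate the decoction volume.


V_dec = V_total·(T_target − T_start)/(T_boil − T_start)
V_dec = 30.1·(66.7 − 51.3)/(100 − 51.3)

9.5183 L


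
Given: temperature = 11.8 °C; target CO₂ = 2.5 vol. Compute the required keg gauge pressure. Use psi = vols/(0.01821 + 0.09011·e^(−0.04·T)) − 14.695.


psi = 2.5/(0.01821 + 0.09011·e^(−0.04·11.8)) − 14.695

18.8997 psi


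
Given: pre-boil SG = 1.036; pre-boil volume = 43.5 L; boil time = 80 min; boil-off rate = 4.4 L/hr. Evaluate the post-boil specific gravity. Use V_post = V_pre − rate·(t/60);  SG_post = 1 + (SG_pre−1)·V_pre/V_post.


V_post = 43.5 − 4.4·(80/60) = 37.6333
SG_post = 1 + (1.036 − 1)·43.5/37.6333

1.0416


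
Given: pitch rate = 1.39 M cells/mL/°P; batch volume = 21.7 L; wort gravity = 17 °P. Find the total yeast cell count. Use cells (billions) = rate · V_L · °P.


cells = 1.39 · 21.7 · 17

512.7710 billion cells


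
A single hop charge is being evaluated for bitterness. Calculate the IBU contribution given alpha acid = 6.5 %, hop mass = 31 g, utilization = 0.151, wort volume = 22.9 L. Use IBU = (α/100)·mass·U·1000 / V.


IBU = (6.5/100)·31·0.151·1000 / 22.9

13.2867 IBU


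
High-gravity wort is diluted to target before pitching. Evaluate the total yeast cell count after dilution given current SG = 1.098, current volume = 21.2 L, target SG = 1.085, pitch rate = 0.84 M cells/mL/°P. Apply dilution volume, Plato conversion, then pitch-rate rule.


V_w = V·((SG_c−1)/(SG_t−1)−1);  °P = 259 − 259/SG_t;  cells = rate·(V+V_w)·°P
V_w = 21.2·((1.098−1)/(1.085−1)−1) = 3.2424
V_final = 21.2 + 3.2424 = 24.4424
°P = 259 − 259/1.085 = 20.2903
cells = 0.84·24.4424·20.2903

416.5923 billion cells


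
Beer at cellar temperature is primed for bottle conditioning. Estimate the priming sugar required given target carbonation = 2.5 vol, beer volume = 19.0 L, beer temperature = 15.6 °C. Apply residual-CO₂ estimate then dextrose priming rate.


residual = 14.695·(0.01821 + 0.09011·e^(−0.04·T));  sugar = (target − residual)·4.0·V
residual = 14.695·(0.01821 + 0.09011·e^(−0.04·15.6)) = 0.9771
sugar = (2.5 − 0.9771)·4.0·19.0

115.7419 g


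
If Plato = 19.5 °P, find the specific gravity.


SG = 259/(259 − P)
SG = 259/(259 − 19.5)

1.0814


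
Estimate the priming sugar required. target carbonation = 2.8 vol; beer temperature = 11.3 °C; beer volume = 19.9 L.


residual = 14.695·(0.01821 + 0.09011·e^(−0.04·T));  sugar = (target − residual)·4.0·V
residual = 14.695·(0.01821 + 0.09011·e^(−0.04·11.3)) = 1.1102
sugar = (2.8 − 1.1102)·4.0·19.9

134.5053 g


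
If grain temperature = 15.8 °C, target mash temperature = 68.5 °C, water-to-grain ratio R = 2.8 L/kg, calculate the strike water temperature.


T_strike = (0.41/R)·(T_mash − T_grain) + T_mash
T_strike = (0.41/2.8)·(68.5 − 15.8) + 68.5

76.2168 °C


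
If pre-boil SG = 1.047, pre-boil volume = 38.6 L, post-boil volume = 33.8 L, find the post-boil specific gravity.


SG_post = 1 + (SG_pre − 1)·V_pre/V_post
pts_pre = (1.047 − 1)·1000 = 47.0000
pts_post = 47.0000·38.6/33.8 = 53.6746
SG_post = 1 + 53.6746/1000

1.0537


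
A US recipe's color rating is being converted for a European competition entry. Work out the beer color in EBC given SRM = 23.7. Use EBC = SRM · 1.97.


EBC = 23.7 · 1.97

46.6890 EBC


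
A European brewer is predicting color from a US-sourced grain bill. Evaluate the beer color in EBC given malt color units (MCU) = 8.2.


SRM = 1.4922·MCU^0.6859;  EBC = SRM·1.97
SRM = 1.4922·8.2^0.6859 = 6.3185
EBC = 6.3185·1.97

12.4474 EBC


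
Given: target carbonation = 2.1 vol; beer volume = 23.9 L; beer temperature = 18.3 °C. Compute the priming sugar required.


residual = 14.695·(0.01821 + 0.09011·e^(−0.04·T));  sugar = (target − residual)·4.0·V
residual = 14.695·(0.01821 + 0.09011·e^(−0.04·18.3)) = 0.9044
sugar = (2.1 − 0.9044)·4.0·23.9

114.2947 g


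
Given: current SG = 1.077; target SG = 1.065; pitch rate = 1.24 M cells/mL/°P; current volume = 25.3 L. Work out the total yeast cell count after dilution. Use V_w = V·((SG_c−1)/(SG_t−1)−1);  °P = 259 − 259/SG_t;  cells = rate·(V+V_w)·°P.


V_w = 25.3·((1.077−1)/(1.065−1)−1) = 4.6708
V_final = 25.3 + 4.6708 = 29.9708
°P = 259 − 259/1.065 = 15.8075
cells = 1.24·29.9708·15.8075

587.4665 billion cells


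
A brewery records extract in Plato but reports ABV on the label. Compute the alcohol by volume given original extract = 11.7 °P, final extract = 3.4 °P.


SG = 259/(259 − P);  ABV = (OG − FG)·131.25
OG = 259/(259 − 11.7) = 1.0473
FG = 259/(259 − 3.4) = 1.0133
ABV = (1.0473 − 1.0133)·131.25

4.4637 % ABV


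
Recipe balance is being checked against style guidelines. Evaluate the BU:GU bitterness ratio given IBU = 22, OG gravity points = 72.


BU:GU = IBU / OG_points
BU:GU = 22 / 72

0.3056


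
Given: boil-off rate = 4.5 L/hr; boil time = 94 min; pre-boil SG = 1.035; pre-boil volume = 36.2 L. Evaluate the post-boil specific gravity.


V_post = V_pre − rate·(t/60);  SG_post = 1 + (SG_pre−1)·V_pre/V_post
V_post = 36.2 − 4.5·(94/60) = 29.1500
SG_post = 1 + (1.035 − 1)·36.2/29.1500

1.0435


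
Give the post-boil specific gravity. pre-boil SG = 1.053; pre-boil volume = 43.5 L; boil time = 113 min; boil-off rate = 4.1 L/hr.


V_post = V_pre − rate·(t/60);  SG_post = 1 + (SG_pre−1)·V_pre/V_post
V_post = 43.5 − 4.1·(113/60) = 35.7783
SG_post = 1 + (1.053 − 1)·43.5/35.7783

1.0644


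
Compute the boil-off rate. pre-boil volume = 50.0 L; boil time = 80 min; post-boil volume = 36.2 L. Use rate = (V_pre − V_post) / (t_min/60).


rate = (50.0 − 36.2) / (80/60)

10.3500 L/hr
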